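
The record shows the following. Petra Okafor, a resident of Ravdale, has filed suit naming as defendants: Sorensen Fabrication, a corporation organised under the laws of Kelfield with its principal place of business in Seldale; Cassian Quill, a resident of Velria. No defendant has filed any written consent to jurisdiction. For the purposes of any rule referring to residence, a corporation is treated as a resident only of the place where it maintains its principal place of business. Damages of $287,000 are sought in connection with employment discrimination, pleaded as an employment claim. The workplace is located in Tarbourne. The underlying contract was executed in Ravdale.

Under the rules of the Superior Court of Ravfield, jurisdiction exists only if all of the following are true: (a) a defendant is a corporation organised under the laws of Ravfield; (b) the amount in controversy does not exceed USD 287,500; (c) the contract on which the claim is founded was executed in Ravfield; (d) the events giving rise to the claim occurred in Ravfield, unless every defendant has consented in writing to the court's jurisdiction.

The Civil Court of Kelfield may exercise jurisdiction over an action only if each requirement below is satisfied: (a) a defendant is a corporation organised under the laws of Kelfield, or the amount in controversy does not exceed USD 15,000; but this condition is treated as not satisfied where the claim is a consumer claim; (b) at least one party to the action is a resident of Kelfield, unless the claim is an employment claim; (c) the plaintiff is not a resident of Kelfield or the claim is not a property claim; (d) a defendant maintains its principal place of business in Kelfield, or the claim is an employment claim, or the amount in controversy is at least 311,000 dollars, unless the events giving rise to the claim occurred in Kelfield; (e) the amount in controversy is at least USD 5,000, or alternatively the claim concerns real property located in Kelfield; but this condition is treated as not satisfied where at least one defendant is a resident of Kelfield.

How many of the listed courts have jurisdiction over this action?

1

The Superior Court of Ravfield:
  (a) The corporate defendant(s) are organised in Kelfield, not Ravfield. Not met.
  (b) The amount in controversy is 287,000 dollars, within the $287,500 ceiling. Met.
  (c) The contract was executed in Ravdale, not Ravfield. Not met.
  (d) The operative events occurred in Tarbourne, not Ravfield. The proviso offers no rescue either, since no such written consent has been filed. Not satisfied.
  → No jurisdiction.
The Civil Court of Kelfield:
  (a) Sorensen Fabrication is organised under the laws of Kelfield, so this disjunct is met. The carve-out does not apply: the claim is an employment claim, not a consumer claim. Condition met.
  (b) No party resides in Kelfield. The proviso rescues it, though: the claim is an employment claim. Met.
  (c) The plaintiff resides in Ravdale, which is not Kelfield, so this disjunct is met. Satisfied.
  (d) The claim is an employment claim — that alternative is enough. Condition met.
  (e) The amount in controversy is USD 287,000, which meets the 5,000 dollars floor, so this disjunct is met. The carve-out does not apply: no defendant resides in Kelfield (they reside in Seldale, Velria). Condition met.
  → Every requirement is satisfied — jurisdiction.
Courts with jurisdiction: the Civil Court of Kelfield — 1 in total.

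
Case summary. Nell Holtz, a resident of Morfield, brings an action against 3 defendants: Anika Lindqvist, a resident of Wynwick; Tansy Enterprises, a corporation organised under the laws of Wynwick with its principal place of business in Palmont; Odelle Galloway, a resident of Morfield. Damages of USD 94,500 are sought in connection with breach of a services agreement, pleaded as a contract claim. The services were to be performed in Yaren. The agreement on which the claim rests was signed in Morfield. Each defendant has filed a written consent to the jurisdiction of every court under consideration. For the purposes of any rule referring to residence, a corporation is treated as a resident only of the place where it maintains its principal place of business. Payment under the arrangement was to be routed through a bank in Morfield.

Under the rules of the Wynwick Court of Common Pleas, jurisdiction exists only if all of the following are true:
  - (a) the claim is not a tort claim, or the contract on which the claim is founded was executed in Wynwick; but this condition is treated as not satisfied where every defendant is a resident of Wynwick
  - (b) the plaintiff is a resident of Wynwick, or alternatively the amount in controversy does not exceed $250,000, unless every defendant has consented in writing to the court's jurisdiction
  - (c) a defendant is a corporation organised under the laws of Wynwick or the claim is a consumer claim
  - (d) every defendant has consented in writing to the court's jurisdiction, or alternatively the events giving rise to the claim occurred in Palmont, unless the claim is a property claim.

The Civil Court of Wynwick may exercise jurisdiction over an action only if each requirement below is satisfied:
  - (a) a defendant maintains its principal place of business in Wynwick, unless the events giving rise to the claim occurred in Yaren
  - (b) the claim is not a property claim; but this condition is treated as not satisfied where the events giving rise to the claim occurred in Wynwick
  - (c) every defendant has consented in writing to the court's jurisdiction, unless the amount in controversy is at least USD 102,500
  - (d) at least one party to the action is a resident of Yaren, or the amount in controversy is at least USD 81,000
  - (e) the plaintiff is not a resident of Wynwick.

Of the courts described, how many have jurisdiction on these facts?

2

The Wynwick Court of Common Pleas:
  (a) The claim is a contract claim, not a tort claim — that alternative is enough. And the carve-out is inapplicable — the defendants reside as follows — Anika Lindqvist in Wynwick, Tansy Enterprises in Palmont, Odelle Galloway in Morfield — not all in Wynwick. Met.
  (b) The amount in controversy is 94,500 dollars, within the $250,000 ceiling, so this disjunct is met. Met.
  (c) Tansy Enterprises is organised under the laws of Wynwick — that alternative is enough. Condition met.
  (d) Every defendant has filed written consent, which satisfies one of the alternatives. Condition met.
  → Jurisdiction lies.
The Civil Court of Wynwick:
  (a) The corporate defendant(s) have their principal place of business in Palmont, not Wynwick. But the operative events occurred in Yaren, and the 'unless' clause therefore excuses the requirement. Condition met.
  (b) The claim is a contract claim, not a property claim. The exception is not triggered, since the operative events occurred in Yaren, not Wynwick. Condition met.
  (c) Every defendant has filed written consent. Satisfied.
  (d) The amount in controversy is USD 94,500, which meets the USD 81,000 floor — that alternative is enough. Satisfied.
  (e) The plaintiff resides in Morfield, which is not Wynwick. Met.
  → Every requirement is satisfied — jurisdiction.
Courts with jurisdiction: the Wynwick Court of Common Pleas, the Civil Court of Wynwick — 2 in total.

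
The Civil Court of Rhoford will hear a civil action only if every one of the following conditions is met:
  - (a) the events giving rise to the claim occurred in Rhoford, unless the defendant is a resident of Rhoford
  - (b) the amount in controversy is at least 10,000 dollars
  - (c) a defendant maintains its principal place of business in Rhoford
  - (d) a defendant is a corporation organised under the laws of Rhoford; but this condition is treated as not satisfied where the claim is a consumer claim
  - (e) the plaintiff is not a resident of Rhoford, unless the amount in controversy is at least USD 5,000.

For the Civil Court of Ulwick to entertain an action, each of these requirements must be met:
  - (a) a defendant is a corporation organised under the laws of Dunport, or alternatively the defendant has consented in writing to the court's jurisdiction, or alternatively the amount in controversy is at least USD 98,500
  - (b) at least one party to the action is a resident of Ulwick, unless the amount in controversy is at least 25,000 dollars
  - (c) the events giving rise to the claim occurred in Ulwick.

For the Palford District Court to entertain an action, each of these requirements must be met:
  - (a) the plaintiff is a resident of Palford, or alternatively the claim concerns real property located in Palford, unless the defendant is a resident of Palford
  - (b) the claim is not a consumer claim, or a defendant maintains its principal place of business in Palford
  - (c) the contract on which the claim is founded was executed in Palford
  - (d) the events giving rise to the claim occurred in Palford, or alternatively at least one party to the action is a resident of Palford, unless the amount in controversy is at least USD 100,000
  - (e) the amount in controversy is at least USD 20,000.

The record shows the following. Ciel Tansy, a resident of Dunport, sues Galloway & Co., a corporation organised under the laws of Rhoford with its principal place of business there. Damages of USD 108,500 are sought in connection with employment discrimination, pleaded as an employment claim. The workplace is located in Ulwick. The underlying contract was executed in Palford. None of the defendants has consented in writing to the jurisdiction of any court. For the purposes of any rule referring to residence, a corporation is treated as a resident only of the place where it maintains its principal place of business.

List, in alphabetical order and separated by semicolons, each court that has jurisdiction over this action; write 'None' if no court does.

the Civil Court of Rhoford; the Civil Court of Ulwick

The Civil Court of Rhoford:
  (a) The operative events occurred in Ulwick, not Rhoford. But the defendant resides in Rhoford, and the 'unless' clause therefore excuses the requirement. Satisfied.
  (b) The amount in controversy is $108,500, which meets the 10,000 dollars floor. Condition met.
  (c) Galloway & Co. has its principal place of business in Rhoford. Met.
  (d) Galloway & Co. is organised under the laws of Rhoford. The exception is not triggered, since the claim is an employment claim, not a consumer claim. Satisfied.
  (e) The plaintiff resides in Dunport, which is not Rhoford. Satisfied.
  → All conditions met; jurisdiction exists.
The Civil Court of Ulwick:
  (a) The amount in controversy is 108,500 dollars, which meets the USD 98,500 floor, so one alternative holds. Satisfied.
  (b) No party resides in Ulwick. However, the amount in controversy is 108,500 dollars, which meets the 25,000 dollars floor, so the 'unless' proviso supplies this condition. Satisfied.
  (c) The operative events occurred in Ulwick. Satisfied.
  → Every requirement is satisfied — jurisdiction.
The Palford District Court:
  (a) The plaintiff resides in Dunport, not Palford; the claim does not concern real property — no alternative holds. The proviso offers no rescue either, since the defendant resides in Rhoford, not Palford. Condition not met.
  (b) The claim is an employment claim, not a consumer claim — that alternative is enough. Met.
  (c) The contract was executed in Palford. Satisfied.
  (d) The operative events occurred in Ulwick, not Palford; no party resides in Palford — every alternative fails. But the amount in controversy is USD 108,500, which meets the 100,000 dollars floor, and the 'unless' clause therefore excuses the requirement. Condition met.
  (e) The amount in controversy is USD 108,500, which meets the USD 20,000 floor. Condition met.
  → No jurisdiction.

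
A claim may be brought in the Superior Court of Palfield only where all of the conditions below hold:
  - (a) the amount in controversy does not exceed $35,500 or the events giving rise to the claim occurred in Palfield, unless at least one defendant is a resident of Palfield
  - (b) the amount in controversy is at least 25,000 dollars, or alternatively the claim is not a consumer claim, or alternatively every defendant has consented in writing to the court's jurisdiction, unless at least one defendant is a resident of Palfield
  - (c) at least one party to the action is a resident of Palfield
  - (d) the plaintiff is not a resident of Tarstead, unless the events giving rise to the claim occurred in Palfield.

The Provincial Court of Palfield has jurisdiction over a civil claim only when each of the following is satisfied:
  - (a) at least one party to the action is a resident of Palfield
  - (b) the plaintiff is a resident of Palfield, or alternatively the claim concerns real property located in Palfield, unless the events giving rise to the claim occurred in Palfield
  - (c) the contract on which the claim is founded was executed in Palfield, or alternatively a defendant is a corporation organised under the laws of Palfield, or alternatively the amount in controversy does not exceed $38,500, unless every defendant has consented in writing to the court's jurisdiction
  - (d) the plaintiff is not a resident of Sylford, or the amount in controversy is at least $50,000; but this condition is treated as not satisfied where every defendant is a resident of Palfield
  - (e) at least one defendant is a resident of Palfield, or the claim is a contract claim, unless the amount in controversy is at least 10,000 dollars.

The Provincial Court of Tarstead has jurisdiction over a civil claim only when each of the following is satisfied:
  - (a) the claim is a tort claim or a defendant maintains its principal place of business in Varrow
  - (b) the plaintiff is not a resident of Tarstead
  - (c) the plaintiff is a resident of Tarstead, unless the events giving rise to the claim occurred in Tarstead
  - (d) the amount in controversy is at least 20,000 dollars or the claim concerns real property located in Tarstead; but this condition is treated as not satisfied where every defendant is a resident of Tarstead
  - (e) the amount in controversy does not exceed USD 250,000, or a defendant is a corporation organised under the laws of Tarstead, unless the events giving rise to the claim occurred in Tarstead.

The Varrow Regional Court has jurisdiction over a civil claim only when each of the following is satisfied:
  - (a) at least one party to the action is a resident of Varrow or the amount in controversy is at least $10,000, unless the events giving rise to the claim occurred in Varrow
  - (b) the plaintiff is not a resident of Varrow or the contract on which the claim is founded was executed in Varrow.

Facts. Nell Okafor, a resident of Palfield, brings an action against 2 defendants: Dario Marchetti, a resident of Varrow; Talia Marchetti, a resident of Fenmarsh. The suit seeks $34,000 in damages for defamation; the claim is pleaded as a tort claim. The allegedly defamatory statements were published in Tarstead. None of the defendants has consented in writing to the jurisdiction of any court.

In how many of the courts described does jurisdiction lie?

4

The Superior Court of Palfield:
  (a) The amount in controversy is USD 34,000, within the USD 35,500 ceiling, so one alternative holds. Met.
  (b) The amount in controversy is 34,000 dollars, which meets the 25,000 dollars floor, so this disjunct is met. Condition met.
  (c) Nell Okafor resides in Palfield. Met.
  (d) The plaintiff resides in Palfield, which is not Tarstead. Condition met.
  → All conditions met; jurisdiction exists.
The Provincial Court of Palfield:
  (a) Nell Okafor resides in Palfield. Satisfied.
  (b) The plaintiff resides in Palfield, so one alternative holds. Met.
  (c) The amount in controversy is $34,000, within the $38,500 ceiling — that alternative is enough. Met.
  (d) The plaintiff resides in Palfield, which is not Sylford — that alternative is enough. The carve-out does not apply: the defendants reside as follows — Dario Marchetti in Varrow, Talia Marchetti in Fenmarsh — not all in Palfield. Satisfied.
  (e) No defendant resides in Palfield (they reside in Varrow, Fenmarsh); the claim is a tort claim, not a contract claim — every alternative fails. The proviso rescues it, though: the amount in controversy is USD 34,000, which meets the $10,000 floor. Met.
  → The court has jurisdiction.
The Provincial Court of Tarstead:
  (a) The claim is a tort claim, so one alternative holds. Satisfied.
  (b) The plaintiff resides in Palfield, which is not Tarstead. Met.
  (c) The plaintiff resides in Palfield, not Tarstead. But the operative events occurred in Tarstead, and the 'unless' clause therefore excuses the requirement. Met.
  (d) The amount in controversy is USD 34,000, which meets the USD 20,000 floor, so one alternative holds. The exception is not triggered, since the defendants reside as follows — Dario Marchetti in Varrow, Talia Marchetti in Fenmarsh — not all in Tarstead. Condition met.
  (e) The amount in controversy is 34,000 dollars, within the 250,000 dollars ceiling, so one alternative holds. Met.
  → Jurisdiction lies.
The Varrow Regional Court:
  (a) Dario Marchetti resides in Varrow, so this disjunct is met. Satisfied.
  (b) The plaintiff resides in Palfield, which is not Varrow, which satisfies one of the alternatives. Condition met.
  → Every requirement is satisfied — jurisdiction.
Courts with jurisdiction: the Superior Court of Palfield, the Provincial Court of Palfield, the Provincial Court of Tarstead, the Varrow Regional Court — 4 in total.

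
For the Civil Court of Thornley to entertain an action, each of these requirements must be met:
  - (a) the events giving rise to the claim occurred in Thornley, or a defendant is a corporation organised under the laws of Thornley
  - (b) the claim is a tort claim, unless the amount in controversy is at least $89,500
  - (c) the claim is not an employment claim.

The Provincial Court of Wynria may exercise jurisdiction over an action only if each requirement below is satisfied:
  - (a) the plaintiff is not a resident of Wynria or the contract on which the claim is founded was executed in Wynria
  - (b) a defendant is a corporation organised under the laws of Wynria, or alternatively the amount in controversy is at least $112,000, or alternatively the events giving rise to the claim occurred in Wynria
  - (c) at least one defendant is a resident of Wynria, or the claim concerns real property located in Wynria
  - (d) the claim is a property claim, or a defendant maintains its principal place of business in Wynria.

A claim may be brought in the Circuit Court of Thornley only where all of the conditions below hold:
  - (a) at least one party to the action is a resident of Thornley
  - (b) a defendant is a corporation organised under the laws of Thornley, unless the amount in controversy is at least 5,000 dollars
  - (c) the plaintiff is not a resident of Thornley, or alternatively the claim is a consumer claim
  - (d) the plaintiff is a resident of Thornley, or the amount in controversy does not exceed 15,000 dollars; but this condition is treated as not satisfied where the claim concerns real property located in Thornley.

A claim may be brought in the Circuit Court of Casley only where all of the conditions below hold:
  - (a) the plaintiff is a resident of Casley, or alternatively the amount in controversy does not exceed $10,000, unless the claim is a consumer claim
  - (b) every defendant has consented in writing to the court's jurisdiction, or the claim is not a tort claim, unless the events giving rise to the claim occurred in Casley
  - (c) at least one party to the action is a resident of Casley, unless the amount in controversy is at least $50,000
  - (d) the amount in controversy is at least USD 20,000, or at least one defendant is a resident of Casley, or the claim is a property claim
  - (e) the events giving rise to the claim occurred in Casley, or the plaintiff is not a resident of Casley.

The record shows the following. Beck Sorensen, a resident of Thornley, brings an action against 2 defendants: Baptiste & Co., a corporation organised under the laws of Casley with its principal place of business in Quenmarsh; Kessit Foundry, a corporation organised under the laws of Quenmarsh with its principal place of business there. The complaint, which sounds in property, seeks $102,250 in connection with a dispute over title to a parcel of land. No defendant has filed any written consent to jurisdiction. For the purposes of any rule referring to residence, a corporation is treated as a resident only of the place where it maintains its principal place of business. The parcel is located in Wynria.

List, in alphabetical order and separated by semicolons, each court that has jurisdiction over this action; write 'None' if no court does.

the Provincial Court of Wynria

The Civil Court of Thornley:
  (a) The operative events occurred in Wynria, not Thornley; the corporate defendant(s) are organised in Casley, Quenmarsh, not Thornley — no alternative holds. Not satisfied.
  (b) The claim is a property claim, not a tort claim. However, the amount in controversy is $102,250, which meets the $89,500 floor, so the 'unless' proviso supplies this condition. Condition met.
  (c) The claim is a property claim, not an employment claim. Condition met.
  → Not every requirement is met — no jurisdiction.
The Provincial Court of Wynria:
  (a) The plaintiff resides in Thornley, which is not Wynria, so one alternative holds. Condition met.
  (b) The operative events occurred in Wynria, so one alternative holds. Met.
  (c) The property lies in Wynria — that alternative is enough. Met.
  (d) The claim is a property claim — that alternative is enough. Satisfied.
  → Jurisdiction lies.
The Circuit Court of Thornley:
  (a) Beck Sorensen resides in Thornley. Satisfied.
  (b) The corporate defendant(s) are organised in Casley, Quenmarsh, not Thornley. However, the amount in controversy is 102,250 dollars, which meets the USD 5,000 floor, so the 'unless' proviso supplies this condition. Condition met.
  (c) The plaintiff resides in Thornley; the claim is a property claim, not a consumer claim — none of the alternatives is met. Fails.
  (d) The plaintiff resides in Thornley, so this disjunct is met. And the carve-out is inapplicable — the property lies in Wynria, not Thornley. Met.
  → No jurisdiction.
The Circuit Court of Casley:
  (a) The plaintiff resides in Thornley, not Casley; the amount in controversy is USD 102,250, above the 10,000 dollars ceiling — none of the alternatives is met. Nor does the 'unless' clause help: the claim is a property claim, not a consumer claim. Not satisfied.
  (b) The claim is a property claim, not a tort claim, so this disjunct is met. Satisfied.
  (c) No party resides in Casley. The proviso rescues it, though: the amount in controversy is USD 102,250, which meets the USD 50,000 floor. Satisfied.
  (d) The amount in controversy is USD 102,250, which meets the USD 20,000 floor, so this disjunct is met. Satisfied.
  (e) The plaintiff resides in Thornley, which is not Casley, so this disjunct is met. Met.
  → No jurisdiction.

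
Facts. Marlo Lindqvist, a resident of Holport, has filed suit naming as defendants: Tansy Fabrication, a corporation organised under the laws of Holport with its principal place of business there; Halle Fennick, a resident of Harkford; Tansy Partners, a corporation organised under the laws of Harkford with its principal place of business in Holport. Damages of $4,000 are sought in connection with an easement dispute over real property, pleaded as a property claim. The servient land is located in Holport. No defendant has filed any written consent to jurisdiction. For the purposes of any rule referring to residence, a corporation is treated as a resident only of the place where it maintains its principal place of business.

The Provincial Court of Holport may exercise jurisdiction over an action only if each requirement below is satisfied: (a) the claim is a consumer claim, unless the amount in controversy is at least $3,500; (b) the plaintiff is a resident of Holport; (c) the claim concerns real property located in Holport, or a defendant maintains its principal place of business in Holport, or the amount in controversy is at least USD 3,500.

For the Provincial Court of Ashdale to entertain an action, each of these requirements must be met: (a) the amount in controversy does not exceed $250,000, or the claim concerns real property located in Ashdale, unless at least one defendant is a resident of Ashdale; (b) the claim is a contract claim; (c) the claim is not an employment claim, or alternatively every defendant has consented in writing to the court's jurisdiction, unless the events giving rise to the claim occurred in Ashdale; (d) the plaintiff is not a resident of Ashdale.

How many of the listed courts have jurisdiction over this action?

The Provincial Court of Holport:
  (a) The claim is a property claim, not a consumer claim. The proviso rescues it, though: the amount in controversy is 4,000 dollars, which meets the USD 3,500 floor. Met.
  (b) The plaintiff resides in Holport. Condition met.
  (c) The property lies in Holport, so one alternative holds. Met.
  → The court has jurisdiction.
The Provincial Court of Ashdale:
  (a) The amount in controversy is $4,000, within the USD 250,000 ceiling, so this disjunct is met. Condition met.
  (b) The claim is a property claim, not a contract claim. Fails.
  (c) The claim is a property claim, not an employment claim — that alternative is enough. Satisfied.
  (d) The plaintiff resides in Holport, which is not Ashdale. Met.
  → At least one condition fails; no jurisdiction.
Courts with jurisdiction: the Provincial Court of Holport — 1 in total.

1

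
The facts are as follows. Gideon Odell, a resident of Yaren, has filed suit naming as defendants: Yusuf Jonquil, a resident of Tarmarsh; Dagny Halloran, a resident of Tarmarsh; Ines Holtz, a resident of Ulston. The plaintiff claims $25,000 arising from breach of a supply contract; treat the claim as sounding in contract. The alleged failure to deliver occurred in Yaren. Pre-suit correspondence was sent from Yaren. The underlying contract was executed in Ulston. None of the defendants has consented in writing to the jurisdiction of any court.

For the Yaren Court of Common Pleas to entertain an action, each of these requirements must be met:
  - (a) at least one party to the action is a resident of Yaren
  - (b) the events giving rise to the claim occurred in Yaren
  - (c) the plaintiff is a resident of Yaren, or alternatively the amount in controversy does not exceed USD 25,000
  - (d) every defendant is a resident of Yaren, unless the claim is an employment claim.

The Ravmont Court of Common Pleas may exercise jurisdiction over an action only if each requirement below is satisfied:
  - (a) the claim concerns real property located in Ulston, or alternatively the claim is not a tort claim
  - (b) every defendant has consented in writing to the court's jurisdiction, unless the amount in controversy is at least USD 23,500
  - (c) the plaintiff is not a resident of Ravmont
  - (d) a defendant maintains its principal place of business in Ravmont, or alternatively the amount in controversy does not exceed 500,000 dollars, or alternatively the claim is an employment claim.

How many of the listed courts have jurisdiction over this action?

1

The Yaren Court of Common Pleas:
  (a) Gideon Odell resides in Yaren. Satisfied.
  (b) The operative events occurred in Yaren. Condition met.
  (c) The plaintiff resides in Yaren, so this disjunct is met. Condition met.
  (d) The defendants reside as follows — Yusuf Jonquil in Tarmarsh, Dagny Halloran in Tarmarsh, Ines Holtz in Ulston — not all in Yaren. And the claim is a contract claim, not an employment claim, so the proviso does not save it. Fails.
  → No jurisdiction.
The Ravmont Court of Common Pleas:
  (a) The claim is a contract claim, not a tort claim, so this disjunct is met. Met.
  (b) No such written consent has been filed. The proviso rescues it, though: the amount in controversy is 25,000 dollars, which meets the $23,500 floor. Satisfied.
  (c) The plaintiff resides in Yaren, which is not Ravmont. Satisfied.
  (d) The amount in controversy is $25,000, within the 500,000 dollars ceiling, so this disjunct is met. Satisfied.
  → Jurisdiction lies.
Courts with jurisdiction: the Ravmont Court of Common Pleas — 1 in total.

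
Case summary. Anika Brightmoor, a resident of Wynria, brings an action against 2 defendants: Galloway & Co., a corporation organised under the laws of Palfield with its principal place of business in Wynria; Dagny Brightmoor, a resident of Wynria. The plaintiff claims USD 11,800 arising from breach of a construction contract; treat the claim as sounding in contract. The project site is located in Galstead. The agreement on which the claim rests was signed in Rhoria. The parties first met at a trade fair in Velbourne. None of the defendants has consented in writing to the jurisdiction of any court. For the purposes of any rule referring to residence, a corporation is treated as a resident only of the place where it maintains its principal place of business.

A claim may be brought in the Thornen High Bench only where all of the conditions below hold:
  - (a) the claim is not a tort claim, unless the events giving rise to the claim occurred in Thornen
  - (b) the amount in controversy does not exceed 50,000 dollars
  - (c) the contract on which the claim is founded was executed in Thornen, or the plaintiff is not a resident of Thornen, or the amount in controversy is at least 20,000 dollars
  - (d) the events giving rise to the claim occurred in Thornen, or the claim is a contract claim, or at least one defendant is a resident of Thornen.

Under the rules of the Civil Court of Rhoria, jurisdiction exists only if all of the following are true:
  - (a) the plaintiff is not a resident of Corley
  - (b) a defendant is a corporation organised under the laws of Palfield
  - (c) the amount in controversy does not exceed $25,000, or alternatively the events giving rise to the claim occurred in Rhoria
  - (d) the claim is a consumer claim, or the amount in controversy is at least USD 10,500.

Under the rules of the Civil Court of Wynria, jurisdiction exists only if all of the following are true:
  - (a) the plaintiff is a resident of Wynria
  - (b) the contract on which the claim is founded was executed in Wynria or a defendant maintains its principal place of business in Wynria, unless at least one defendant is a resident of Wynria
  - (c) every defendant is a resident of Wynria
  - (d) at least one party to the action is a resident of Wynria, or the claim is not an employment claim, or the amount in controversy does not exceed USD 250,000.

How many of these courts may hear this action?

3

The Thornen High Bench:
  (a) The claim is a contract claim, not a tort claim. Met.
  (b) The amount in controversy is $11,800, within the 50,000 dollars ceiling. Condition met.
  (c) The plaintiff resides in Wynria, which is not Thornen, so one alternative holds. Met.
  (d) The claim is a contract claim — that alternative is enough. Condition met.
  → The court has jurisdiction.
The Civil Court of Rhoria:
  (a) The plaintiff resides in Wynria, which is not Corley. Satisfied.
  (b) Galloway & Co. is organised under the laws of Palfield. Satisfied.
  (c) The amount in controversy is 11,800 dollars, within the USD 25,000 ceiling, so this disjunct is met. Satisfied.
  (d) The amount in controversy is $11,800, which meets the 10,500 dollars floor, so this disjunct is met. Condition met.
  → The court has jurisdiction.
The Civil Court of Wynria:
  (a) The plaintiff resides in Wynria. Met.
  (b) Galloway & Co. has its principal place of business in Wynria, which satisfies one of the alternatives. Condition met.
  (c) The defendants reside as follows — Galloway & Co. in Wynria, Dagny Brightmoor in Wynria — all in Wynria. Met.
  (d) Anika Brightmoor resides in Wynria, so one alternative holds. Satisfied.
  → Every requirement is satisfied — jurisdiction.
Courts with jurisdiction: the Thornen High Bench, the Civil Court of Rhoria, the Civil Court of Wynria — 3 in total.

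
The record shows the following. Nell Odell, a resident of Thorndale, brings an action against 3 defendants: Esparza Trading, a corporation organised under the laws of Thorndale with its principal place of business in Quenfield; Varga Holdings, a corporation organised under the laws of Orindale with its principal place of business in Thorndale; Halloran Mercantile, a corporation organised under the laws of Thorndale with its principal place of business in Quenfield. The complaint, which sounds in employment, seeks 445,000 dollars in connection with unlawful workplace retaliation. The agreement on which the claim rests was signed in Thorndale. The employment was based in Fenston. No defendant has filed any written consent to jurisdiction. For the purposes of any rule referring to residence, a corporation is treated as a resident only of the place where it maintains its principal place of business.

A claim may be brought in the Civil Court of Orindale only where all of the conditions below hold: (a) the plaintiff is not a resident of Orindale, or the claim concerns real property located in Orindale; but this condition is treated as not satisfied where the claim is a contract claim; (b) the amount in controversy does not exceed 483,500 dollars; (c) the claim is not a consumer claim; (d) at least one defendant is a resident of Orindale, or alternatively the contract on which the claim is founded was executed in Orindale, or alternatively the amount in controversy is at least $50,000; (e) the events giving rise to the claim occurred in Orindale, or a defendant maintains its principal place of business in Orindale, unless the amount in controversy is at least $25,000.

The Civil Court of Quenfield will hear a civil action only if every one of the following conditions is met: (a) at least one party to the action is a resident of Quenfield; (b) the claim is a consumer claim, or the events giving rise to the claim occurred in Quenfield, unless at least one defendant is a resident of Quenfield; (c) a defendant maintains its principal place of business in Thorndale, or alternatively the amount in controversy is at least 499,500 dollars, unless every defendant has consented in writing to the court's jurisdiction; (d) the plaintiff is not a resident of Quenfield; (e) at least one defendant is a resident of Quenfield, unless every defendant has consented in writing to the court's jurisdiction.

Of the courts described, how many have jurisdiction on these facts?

2

The Civil Court of Orindale:
  (a) The plaintiff resides in Thorndale, which is not Orindale — that alternative is enough. The carve-out does not apply: the claim is an employment claim, not a contract claim. Met.
  (b) The amount in controversy is USD 445,000, within the USD 483,500 ceiling. Satisfied.
  (c) The claim is an employment claim, not a consumer claim. Met.
  (d) The amount in controversy is $445,000, which meets the USD 50,000 floor — that alternative is enough. Condition met.
  (e) The operative events occurred in Fenston, not Orindale; the corporate defendant(s) have their principal place of business in Quenfield, Thorndale, not Orindale — none of the alternatives is met. But the amount in controversy is $445,000, which meets the $25,000 floor, and the 'unless' clause therefore excuses the requirement. Satisfied.
  → All conditions met; jurisdiction exists.
The Civil Court of Quenfield:
  (a) Esparza Trading resides in Quenfield. Met.
  (b) The claim is an employment claim, not a consumer claim; the operative events occurred in Fenston, not Quenfield — no alternative holds. However, Esparza Trading resides in Quenfield, so the 'unless' proviso supplies this condition. Condition met.
  (c) Varga Holdings has its principal place of business in Thorndale — that alternative is enough. Condition met.
  (d) The plaintiff resides in Thorndale, which is not Quenfield. Satisfied.
  (e) Esparza Trading resides in Quenfield. Satisfied.
  → Jurisdiction lies.
Courts with jurisdiction: the Civil Court of Orindale, the Civil Court of Quenfield — 2 in total.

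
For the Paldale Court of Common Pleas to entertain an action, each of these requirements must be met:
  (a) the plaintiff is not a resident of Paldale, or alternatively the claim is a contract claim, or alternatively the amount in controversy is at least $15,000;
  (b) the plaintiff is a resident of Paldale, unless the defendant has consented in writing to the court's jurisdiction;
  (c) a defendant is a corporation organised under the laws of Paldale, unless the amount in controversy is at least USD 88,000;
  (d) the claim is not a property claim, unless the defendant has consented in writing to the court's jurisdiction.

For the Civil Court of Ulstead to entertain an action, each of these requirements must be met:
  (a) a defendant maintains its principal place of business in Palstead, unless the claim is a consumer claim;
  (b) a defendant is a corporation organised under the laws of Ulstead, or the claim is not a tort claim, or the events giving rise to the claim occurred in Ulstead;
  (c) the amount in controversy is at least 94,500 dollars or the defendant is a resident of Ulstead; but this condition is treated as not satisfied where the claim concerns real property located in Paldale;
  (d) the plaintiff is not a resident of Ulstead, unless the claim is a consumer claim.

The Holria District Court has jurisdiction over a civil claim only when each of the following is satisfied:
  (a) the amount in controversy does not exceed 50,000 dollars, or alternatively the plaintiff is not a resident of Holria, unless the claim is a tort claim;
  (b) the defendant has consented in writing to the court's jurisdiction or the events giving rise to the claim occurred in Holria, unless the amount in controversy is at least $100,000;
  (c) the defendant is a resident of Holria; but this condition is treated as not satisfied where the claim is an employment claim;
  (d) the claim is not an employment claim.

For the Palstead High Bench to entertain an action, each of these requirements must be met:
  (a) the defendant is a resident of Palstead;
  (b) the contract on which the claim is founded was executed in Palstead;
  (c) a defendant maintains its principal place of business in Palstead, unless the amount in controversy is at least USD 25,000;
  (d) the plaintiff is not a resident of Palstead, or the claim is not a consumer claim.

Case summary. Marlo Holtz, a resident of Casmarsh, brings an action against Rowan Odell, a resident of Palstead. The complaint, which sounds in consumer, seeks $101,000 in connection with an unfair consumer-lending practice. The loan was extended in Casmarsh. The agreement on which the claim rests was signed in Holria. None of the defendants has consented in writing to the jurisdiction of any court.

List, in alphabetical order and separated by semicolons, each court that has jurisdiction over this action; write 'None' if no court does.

The Paldale Court of Common Pleas:
  (a) The plaintiff resides in Casmarsh, which is not Paldale, which satisfies one of the alternatives. Met.
  (b) The plaintiff resides in Casmarsh, not Paldale. Nor does the 'unless' clause help: no such written consent has been filed. Not met.
  (c) No defendant is a corporation. However, the amount in controversy is USD 101,000, which meets the $88,000 floor, so the 'unless' proviso supplies this condition. Condition met.
  (d) The claim is a consumer claim, not a property claim. Condition met.
  → No jurisdiction.
The Civil Court of Ulstead:
  (a) No defendant is a corporation. The proviso rescues it, though: the claim is a consumer claim. Met.
  (b) The claim is a consumer claim, not a tort claim, so this disjunct is met. Condition met.
  (c) The amount in controversy is 101,000 dollars, which meets the USD 94,500 floor — that alternative is enough. And the carve-out is inapplicable — the claim does not concern real property. Satisfied.
  (d) The plaintiff resides in Casmarsh, which is not Ulstead. Condition met.
  → Jurisdiction lies.
The Holria District Court:
  (a) The plaintiff resides in Casmarsh, which is not Holria, which satisfies one of the alternatives. Met.
  (b) No such written consent has been filed; the operative events occurred in Casmarsh, not Holria — no alternative holds. The proviso rescues it, though: the amount in controversy is $101,000, which meets the 100,000 dollars floor. Satisfied.
  (c) The defendant resides in Palstead, not Holria. Fails.
  (d) The claim is a consumer claim, not an employment claim. Condition met.
  → The court lacks jurisdiction.
The Palstead High Bench:
  (a) The defendant resides in Palstead. Condition met.
  (b) The contract was executed in Holria, not Palstead. Not met.
  (c) No defendant is a corporation. However, the amount in controversy is 101,000 dollars, which meets the $25,000 floor, so the 'unless' proviso supplies this condition. Met.
  (d) The plaintiff resides in Casmarsh, which is not Palstead, so one alternative holds. Satisfied.
  → Not every requirement is met — no jurisdiction.

the Civil Court of Ulstead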